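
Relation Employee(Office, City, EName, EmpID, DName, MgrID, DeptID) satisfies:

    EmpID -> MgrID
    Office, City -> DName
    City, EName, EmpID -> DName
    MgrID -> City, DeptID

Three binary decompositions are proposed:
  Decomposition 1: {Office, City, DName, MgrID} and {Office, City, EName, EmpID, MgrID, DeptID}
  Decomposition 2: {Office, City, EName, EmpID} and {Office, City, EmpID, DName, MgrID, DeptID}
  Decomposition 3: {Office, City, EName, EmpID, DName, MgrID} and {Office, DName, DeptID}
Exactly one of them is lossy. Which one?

Decomposition 3

Decomposition 1: common = {Office, City, MgrID}, closure = {Office, City, DName, MgrID, DeptID} → lossless.
Decomposition 2: common = {Office, City, EmpID}, closure = {Office, City, EmpID, DName, MgrID, DeptID} → lossless.
Decomposition 3: common = {Office, DName}, closure = {Office, DName} → lossy.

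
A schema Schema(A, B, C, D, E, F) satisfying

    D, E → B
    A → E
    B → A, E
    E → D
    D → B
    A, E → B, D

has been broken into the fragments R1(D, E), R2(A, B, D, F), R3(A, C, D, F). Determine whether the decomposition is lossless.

Chase test. Columns are A, B, C, D, E, F; row i has aⱼ where attribute j ∈ Ri, else bᵢⱼ.
Initial tableau (one row per fragment):
  row 1: b11 b12 b13 a4 a5 b16
  row 2: a1 a2 b23 a4 b25 a6
  row 3: a1 b32 a3 a4 b35 a6
Rows 2 and 3 agree on A; apply A→E and equate their E entries.
Rows 1 and 2 agree on D; apply D→B and equate their B entries.
Rows 1 and 3 agree on D; apply D→B and equate their B entries.
Rows 1 and 2 agree on B; apply B→A, E and equate their A, E entries.
Row 3 is now all distinguished symbols — the join is lossless.

Yes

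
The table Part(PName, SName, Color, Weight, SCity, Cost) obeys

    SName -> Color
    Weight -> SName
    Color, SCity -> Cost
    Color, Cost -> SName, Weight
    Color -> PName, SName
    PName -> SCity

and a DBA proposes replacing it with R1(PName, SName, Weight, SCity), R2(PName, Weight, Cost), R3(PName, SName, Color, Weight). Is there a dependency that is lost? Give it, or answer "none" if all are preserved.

SName → Color lies within R3.
Weight → SName lies within R1.
Color, SCity → Cost: restricted closure across fragments reaches Cost.
Color, Cost → SName, Weight: restricted closure across fragments reaches SName, Weight.
Color → PName, SName lies within R3.
PName → SCity lies within R1.
Every dependency is enforceable on the fragments, so the decomposition is dependency-preserving.

none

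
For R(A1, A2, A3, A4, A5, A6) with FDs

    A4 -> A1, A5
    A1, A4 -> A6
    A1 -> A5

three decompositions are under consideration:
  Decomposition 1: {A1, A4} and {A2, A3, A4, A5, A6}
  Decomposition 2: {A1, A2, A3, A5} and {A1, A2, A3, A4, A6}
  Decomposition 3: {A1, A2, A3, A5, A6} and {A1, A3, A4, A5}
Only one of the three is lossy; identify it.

Decomposition 1: common = {A4}, closure = {A1, A4, A5, A6} → lossless.
Decomposition 2: common = {A1, A2, A3}, closure = {A1, A2, A3, A5} → lossless.
Decomposition 3: common = {A1, A3, A5}, closure = {A1, A3, A5} → lossy.

Decomposition 3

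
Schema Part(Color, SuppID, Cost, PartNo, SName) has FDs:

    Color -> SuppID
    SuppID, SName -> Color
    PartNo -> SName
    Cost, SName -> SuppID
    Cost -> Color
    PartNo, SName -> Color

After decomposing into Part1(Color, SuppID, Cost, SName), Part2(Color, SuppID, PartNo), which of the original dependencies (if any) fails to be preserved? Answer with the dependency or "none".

Check PartNo → SName: no single fragment contains all of {PartNo, SName}, and the restricted closure of {PartNo} across the fragments never reaches {SName}.
Color → SuppID is preserved.
SuppID, SName → Color is preserved.
Cost, SName → SuppID is preserved.
Cost → Color is preserved.
PartNo, SName → Color is preserved.

PartNo -> SName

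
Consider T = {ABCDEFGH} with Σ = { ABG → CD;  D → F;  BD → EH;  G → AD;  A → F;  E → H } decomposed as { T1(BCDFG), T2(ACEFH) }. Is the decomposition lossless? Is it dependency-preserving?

lossy and not dependency-preserving

Lossless test: (CF)⁺ = {CF}, which is a superkey of neither fragment — lossy.
Dependency preservation: the restricted closure of {BD} across the fragments never reaches {EH}, so BD → EH cannot be enforced without a join — not preserved.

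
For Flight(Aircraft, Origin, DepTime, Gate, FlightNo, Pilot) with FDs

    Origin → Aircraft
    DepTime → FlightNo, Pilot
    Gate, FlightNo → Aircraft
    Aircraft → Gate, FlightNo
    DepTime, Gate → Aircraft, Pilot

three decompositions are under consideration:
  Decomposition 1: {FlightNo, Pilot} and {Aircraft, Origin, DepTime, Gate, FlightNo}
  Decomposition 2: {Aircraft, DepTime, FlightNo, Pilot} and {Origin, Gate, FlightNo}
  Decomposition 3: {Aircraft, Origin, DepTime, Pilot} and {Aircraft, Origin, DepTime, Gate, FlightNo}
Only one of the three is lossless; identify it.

Decomposition 3

Decomposition 1: common = {FlightNo}, closure = {FlightNo} → lossy.
Decomposition 2: common = {FlightNo}, closure = {FlightNo} → lossy.
Decomposition 3: common = {Aircraft, Origin, DepTime}, closure = {Aircraft, Origin, DepTime, Gate, FlightNo, Pilot} → lossless.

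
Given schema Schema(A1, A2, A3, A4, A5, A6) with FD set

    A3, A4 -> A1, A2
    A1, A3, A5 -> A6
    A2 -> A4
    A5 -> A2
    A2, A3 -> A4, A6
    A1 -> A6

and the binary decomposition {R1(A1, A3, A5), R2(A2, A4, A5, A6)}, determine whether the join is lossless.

Common attributes: R1 ∩ R2 = {A5}.
Closure of {A5}: A5 → A2 applies, adding A2; A2 → A4 applies, adding A4. So (A5)⁺ = {A2, A4, A5}.
The closure contains neither all of R1 = {A1, A3, A5} nor all of R2 = {A2, A4, A5, A6}, so the common attributes are not a superkey of either fragment. The join is lossy.

No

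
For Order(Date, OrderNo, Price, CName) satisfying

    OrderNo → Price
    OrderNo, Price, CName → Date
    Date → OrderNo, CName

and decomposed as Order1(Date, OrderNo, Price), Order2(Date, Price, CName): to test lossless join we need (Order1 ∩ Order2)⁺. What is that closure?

Order1 ∩ Order2 = {Date, Price}.
Date → OrderNo, CName applies, adding OrderNo, CName
Closure: {Date, OrderNo, Price, CName}.

Date, OrderNo, Price, CName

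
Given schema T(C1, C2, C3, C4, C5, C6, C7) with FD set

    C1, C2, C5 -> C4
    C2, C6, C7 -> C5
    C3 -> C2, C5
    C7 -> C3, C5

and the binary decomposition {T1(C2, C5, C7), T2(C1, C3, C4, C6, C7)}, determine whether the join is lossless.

Yes

Common attributes: T1 ∩ T2 = {C7}.
Closure of {C7}: C7 → C3, C5 applies, adding C3, C5; C3 → C2, C5 applies, adding C2. So (C7)⁺ = {C2, C3, C5, C7}.
This closure contains every attribute of T1, so T1 ∩ T2 → T1. The join is lossless.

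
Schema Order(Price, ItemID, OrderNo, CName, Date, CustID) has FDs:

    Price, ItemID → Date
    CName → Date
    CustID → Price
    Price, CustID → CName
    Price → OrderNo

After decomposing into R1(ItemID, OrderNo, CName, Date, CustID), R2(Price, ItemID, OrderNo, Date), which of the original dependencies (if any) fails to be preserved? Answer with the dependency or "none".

Check CustID → Price: no single fragment contains all of {Price, CustID}, and the restricted closure of {CustID} across the fragments never reaches {Price}.
Price, ItemID → Date is preserved.
CName → Date is preserved.
Price, CustID → CName is preserved.
Price → OrderNo is preserved.

CustID → Price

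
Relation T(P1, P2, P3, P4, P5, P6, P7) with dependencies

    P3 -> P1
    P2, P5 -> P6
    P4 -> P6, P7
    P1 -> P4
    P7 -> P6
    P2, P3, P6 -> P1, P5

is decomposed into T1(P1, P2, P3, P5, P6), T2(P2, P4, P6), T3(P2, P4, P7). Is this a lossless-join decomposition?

Chase test. Columns are P1, P2, P3, P4, P5, P6, P7; row i has aⱼ where attribute j ∈ Ti, else bᵢⱼ.
Initial tableau (one row per fragment):
  row 1: a1 a2 a3 b14 a5 a6 b17
  row 2: b21 a2 b23 a4 b25 a6 b27
  row 3: b31 a2 b33 a4 b35 b36 a7
Rows 2 and 3 agree on P4; apply P4→P6, P7 and equate their P6, P7 entries.
No row becomes fully distinguished — the join is lossy.

No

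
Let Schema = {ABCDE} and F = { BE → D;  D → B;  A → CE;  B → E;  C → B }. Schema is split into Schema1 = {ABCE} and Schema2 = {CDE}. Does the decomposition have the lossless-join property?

Common attributes: Schema1 ∩ Schema2 = {CE}.
Closure of {CE}: C → B applies, adding B; BE → D applies, adding D. So (CE)⁺ = {BCDE}.
This closure contains every attribute of Schema2, so Schema1 ∩ Schema2 → Schema2. The join is lossless.

Yes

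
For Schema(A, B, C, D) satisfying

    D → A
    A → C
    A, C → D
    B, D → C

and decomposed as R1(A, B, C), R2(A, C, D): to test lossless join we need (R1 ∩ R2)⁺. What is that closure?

A, C, D

R1 ∩ R2 = {A, C}.
A, C → D applies, adding D
Closure: {A, C, D}.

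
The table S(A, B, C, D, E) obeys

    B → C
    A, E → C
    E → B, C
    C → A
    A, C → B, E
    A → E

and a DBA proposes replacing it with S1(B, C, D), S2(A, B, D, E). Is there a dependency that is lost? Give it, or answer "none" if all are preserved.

B → C lies within S1.
A, E → C: restricted closure across fragments reaches C.
E → B, C: restricted closure across fragments reaches B, C.
C → A: restricted closure across fragments reaches A.
A, C → B, E: restricted closure across fragments reaches B, E.
A → E lies within S2.
Every dependency is enforceable on the fragments, so the decomposition is dependency-preserving.

none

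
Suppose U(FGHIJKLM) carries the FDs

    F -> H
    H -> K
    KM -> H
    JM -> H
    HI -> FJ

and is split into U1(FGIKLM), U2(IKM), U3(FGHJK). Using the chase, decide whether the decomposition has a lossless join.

Chase test. Columns are FGHIJKLM; row i has aⱼ where attribute j ∈ Ui, else bᵢⱼ.
Initial tableau (one row per fragment):
  row 1: a1 a2 b13 a4 b15 a6 a7 a8
  row 2: b21 b22 b23 a4 b25 a6 b27 a8
  row 3: a1 a2 a3 b34 a5 a6 b37 b38
Rows 1 and 3 agree on F; apply F→H and equate their H entries.
Rows 1 and 2 agree on KM; apply KM→H and equate their H entries.
Rows 1 and 2 agree on HI; apply HI→FJ and equate their FJ entries.
No row becomes fully distinguished — the join is lossy.

No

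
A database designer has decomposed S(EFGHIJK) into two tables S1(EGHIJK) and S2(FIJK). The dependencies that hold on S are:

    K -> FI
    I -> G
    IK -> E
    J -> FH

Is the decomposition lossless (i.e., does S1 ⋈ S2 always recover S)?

Common attributes: S1 ∩ S2 = {IJK}.
Closure of {IJK}: K → FI applies, adding F; I → G applies, adding G; IK → E applies, adding E; J → FH applies, adding H. So (IJK)⁺ = {EFGHIJK}.
This closure contains every attribute of S1, so S1 ∩ S2 → S1. The join is lossless.

Yes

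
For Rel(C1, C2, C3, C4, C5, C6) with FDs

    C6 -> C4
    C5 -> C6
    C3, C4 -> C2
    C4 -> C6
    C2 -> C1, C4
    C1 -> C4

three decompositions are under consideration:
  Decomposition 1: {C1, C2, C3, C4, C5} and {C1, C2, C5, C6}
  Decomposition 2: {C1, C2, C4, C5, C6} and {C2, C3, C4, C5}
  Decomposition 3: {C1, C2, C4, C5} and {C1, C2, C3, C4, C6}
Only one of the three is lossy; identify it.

Decomposition 1: common = {C1, C2, C5}, closure = {C1, C2, C4, C5, C6} → lossless.
Decomposition 2: common = {C2, C4, C5}, closure = {C1, C2, C4, C5, C6} → lossless.
Decomposition 3: common = {C1, C2, C4}, closure = {C1, C2, C4, C6} → lossy.

Decomposition 3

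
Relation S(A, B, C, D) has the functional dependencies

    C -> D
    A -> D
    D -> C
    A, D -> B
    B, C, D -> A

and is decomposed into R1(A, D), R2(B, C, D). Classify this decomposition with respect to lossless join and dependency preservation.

lossy and not dependency-preserving

Lossless test: (D)⁺ = {C, D}, which is a superkey of neither fragment — lossy.
Dependency preservation: the restricted closure of {A, D} across the fragments never reaches {B}, so A, D → B cannot be enforced without a join — not preserved.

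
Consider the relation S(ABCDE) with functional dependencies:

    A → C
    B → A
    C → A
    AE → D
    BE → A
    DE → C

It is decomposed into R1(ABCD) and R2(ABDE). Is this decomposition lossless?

Yes

Common attributes: R1 ∩ R2 = {ABD}.
Closure of {ABD}: A → C applies, adding C. So (ABD)⁺ = {ABCD}.
This closure contains every attribute of R1, so R1 ∩ R2 → R1. The join is lossless.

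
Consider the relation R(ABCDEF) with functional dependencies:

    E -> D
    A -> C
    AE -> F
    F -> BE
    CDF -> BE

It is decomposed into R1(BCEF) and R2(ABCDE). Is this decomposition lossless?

No

Common attributes: R1 ∩ R2 = {BCE}.
Closure of {BCE}: E → D applies, adding D. So (BCE)⁺ = {BCDE}.
The closure contains neither all of R1 = {BCEF} nor all of R2 = {ABCDE}, so the common attributes are not a superkey of either fragment. The join is lossy.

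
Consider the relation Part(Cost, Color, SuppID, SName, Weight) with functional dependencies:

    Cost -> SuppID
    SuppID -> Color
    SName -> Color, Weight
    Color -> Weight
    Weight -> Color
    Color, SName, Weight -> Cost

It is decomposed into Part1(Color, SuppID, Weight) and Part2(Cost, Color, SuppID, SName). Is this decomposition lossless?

Yes

Common attributes: Part1 ∩ Part2 = {Color, SuppID}.
Closure of {Color, SuppID}: Color → Weight applies, adding Weight. So (Color, SuppID)⁺ = {Color, SuppID, Weight}.
This closure contains every attribute of Part1, so Part1 ∩ Part2 → Part1. The join is lossless.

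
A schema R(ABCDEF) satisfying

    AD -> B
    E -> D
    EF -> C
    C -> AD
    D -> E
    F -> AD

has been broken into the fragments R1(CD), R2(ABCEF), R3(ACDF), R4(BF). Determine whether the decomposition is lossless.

Chase test. Columns are ABCDEF; row i has aⱼ where attribute j ∈ Ri, else bᵢⱼ.
Initial tableau (one row per fragment):
  row 1: b11 b12 a3 a4 b15 b16
  row 2: a1 a2 a3 b24 a5 a6
  row 3: a1 b32 a3 a4 b35 a6
  row 4: b41 a2 b43 b44 b45 a6
Rows 1 and 2 agree on C; apply C→AD and equate their AD entries.
Rows 1 and 2 agree on D; apply D→E and equate their E entries.
Rows 1 and 3 agree on D; apply D→E and equate their E entries.
Rows 2 and 4 agree on F; apply F→AD and equate their AD entries.
Rows 1 and 2 agree on AD; apply AD→B and equate their B entries.
Rows 1 and 3 agree on AD; apply AD→B and equate their B entries.
Rows 1 and 4 agree on D; apply D→E and equate their E entries.
Rows 2 and 4 agree on EF; apply EF→C and equate their C entries.
Row 2 is now all distinguished symbols — the join is lossless.

Yes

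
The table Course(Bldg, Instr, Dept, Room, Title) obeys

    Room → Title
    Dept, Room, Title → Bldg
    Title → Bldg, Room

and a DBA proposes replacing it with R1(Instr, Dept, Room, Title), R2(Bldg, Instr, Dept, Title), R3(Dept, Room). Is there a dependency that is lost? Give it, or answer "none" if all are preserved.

none

Room → Title lies within R1.
Dept, Room, Title → Bldg: restricted closure across fragments reaches Bldg.
Title → Bldg, Room: restricted closure across fragments reaches Bldg, Room.
Every dependency is enforceable on the fragments, so the decomposition is dependency-preserving.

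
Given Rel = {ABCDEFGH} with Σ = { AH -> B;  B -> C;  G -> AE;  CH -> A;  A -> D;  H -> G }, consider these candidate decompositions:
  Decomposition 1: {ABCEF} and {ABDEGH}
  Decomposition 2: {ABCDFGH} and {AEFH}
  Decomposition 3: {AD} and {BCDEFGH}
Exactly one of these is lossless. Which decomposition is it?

Decomposition 1: common = {ABE}, closure = {ABCDE} → lossy.
Decomposition 2: common = {AFH}, closure = {ABCDEFGH} → lossless.
Decomposition 3: common = {D}, closure = {D} → lossy.

Decomposition 2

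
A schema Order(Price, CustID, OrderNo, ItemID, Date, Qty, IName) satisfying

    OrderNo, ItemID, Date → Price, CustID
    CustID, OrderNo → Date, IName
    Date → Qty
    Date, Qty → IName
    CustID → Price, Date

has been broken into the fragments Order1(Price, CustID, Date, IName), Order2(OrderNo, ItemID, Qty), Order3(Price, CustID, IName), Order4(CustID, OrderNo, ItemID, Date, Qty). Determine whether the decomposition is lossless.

Chase test. Columns are Price, CustID, OrderNo, ItemID, Date, Qty, IName; row i has aⱼ where attribute j ∈ Orderi, else bᵢⱼ.
Initial tableau (one row per fragment):
  row 1: a1 a2 b13 b14 a5 b16 a7
  row 2: b21 b22 a3 a4 b25 a6 b27
  row 3: a1 a2 b33 b34 b35 b36 a7
  row 4: b41 a2 a3 a4 a5 a6 b47
Rows 1 and 4 agree on Date; apply Date→Qty and equate their Qty entries.
Rows 1 and 4 agree on Date, Qty; apply Date, Qty→IName and equate their IName entries.
Rows 1 and 3 agree on CustID; apply CustID→Price, Date and equate their Price, Date entries.
Rows 1 and 4 agree on CustID; apply CustID→Price, Date and equate their Price, Date entries.
Rows 1 and 3 agree on Date; apply Date→Qty and equate their Qty entries.
Row 4 is now all distinguished symbols — the join is lossless.

Yes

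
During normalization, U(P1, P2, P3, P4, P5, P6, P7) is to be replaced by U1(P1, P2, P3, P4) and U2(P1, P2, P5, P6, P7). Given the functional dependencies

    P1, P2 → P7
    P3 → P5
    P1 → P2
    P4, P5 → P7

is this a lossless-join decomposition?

No

Common attributes: U1 ∩ U2 = {P1, P2}.
Closure of {P1, P2}: P1, P2 → P7 applies, adding P7. So (P1, P2)⁺ = {P1, P2, P7}.
The closure contains neither all of U1 = {P1, P2, P3, P4} nor all of U2 = {P1, P2, P5, P6, P7}, so the common attributes are not a superkey of either fragment. The join is lossy.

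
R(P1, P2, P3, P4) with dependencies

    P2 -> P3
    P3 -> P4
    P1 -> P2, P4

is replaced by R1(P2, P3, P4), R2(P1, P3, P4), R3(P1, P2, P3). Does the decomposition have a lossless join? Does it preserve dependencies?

lossless and dependency-preserving

Lossless test (chase): Rows 1 and 3 agree on P3; apply P3→P4 and equate their P4 entries. Rows 2 and 3 agree on P1; apply P1→P2, P4 and equate their P2, P4 entries. Row 2 is now all distinguished symbols — the join is lossless.
Dependency preservation: P1 → P2, P4 is not contained in any single fragment, but the restricted closure of its left-hand side across the fragments still reaches the right-hand side; the remaining FDs each lie inside some fragment. All dependencies are preserved.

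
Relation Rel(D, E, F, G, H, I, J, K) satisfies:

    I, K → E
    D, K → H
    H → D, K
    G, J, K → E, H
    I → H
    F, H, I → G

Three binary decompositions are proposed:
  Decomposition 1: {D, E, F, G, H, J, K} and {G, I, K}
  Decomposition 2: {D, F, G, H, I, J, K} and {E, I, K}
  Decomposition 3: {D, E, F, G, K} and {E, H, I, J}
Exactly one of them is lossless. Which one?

Decomposition 1: common = {G, K}, closure = {G, K} → lossy.
Decomposition 2: common = {I, K}, closure = {D, E, H, I, K} → lossless.
Decomposition 3: common = {E}, closure = {E} → lossy.

Decomposition 2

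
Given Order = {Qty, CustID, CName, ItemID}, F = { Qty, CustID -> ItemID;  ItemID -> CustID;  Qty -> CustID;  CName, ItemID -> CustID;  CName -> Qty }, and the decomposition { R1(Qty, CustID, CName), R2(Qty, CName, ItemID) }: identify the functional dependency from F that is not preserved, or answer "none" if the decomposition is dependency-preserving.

Check ItemID → CustID: no single fragment contains all of {CustID, ItemID}, and the restricted closure of {ItemID} across the fragments never reaches {CustID}.
Qty, CustID → ItemID is preserved.
Qty → CustID is preserved.
CName, ItemID → CustID is preserved.
CName → Qty is preserved.

ItemID -> CustID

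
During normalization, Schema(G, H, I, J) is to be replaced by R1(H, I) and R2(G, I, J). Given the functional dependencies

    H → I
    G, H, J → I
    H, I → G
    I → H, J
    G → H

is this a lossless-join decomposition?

Common attributes: R1 ∩ R2 = {I}.
Closure of {I}: I → H, J applies, adding H, J; H, I → G applies, adding G. So (I)⁺ = {G, H, I, J}.
This closure contains every attribute of R1, so R1 ∩ R2 → R1. The join is lossless.

Yes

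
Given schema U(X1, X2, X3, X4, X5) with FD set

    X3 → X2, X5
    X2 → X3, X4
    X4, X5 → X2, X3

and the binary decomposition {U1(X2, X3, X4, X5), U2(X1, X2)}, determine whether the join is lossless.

Yes

Common attributes: U1 ∩ U2 = {X2}.
Closure of {X2}: X2 → X3, X4 applies, adding X3, X4; X3 → X2, X5 applies, adding X5. So (X2)⁺ = {X2, X3, X4, X5}.
This closure contains every attribute of U1, so U1 ∩ U2 → U1. The join is lossless.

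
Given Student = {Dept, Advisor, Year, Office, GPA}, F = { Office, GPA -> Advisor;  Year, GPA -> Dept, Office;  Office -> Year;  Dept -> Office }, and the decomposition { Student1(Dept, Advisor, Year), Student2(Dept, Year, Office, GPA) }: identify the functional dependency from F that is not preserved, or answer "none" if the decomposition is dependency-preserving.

Check Office, GPA → Advisor: no single fragment contains all of {Advisor, Office, GPA}, and the restricted closure of {Office, GPA} across the fragments never reaches {Advisor}.
Year, GPA → Dept, Office is preserved.
Office → Year is preserved.
Dept → Office is preserved.

Office, GPA -> Advisor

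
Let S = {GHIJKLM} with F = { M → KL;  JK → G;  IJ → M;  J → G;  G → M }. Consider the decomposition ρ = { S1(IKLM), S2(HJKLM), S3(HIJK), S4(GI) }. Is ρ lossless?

No

Chase test. Columns are GHIJKLM; row i has aⱼ where attribute j ∈ Si, else bᵢⱼ.
Initial tableau (one row per fragment):
  row 1: b11 b12 a3 b14 a5 a6 a7
  row 2: b21 a2 b23 a4 a5 a6 a7
  row 3: b31 a2 a3 a4 a5 b36 b37
  row 4: a1 b42 a3 b44 b45 b46 b47
Rows 2 and 3 agree on JK; apply JK→G and equate their G entries.
Rows 2 and 3 agree on G; apply G→M and equate their M entries.
Rows 1 and 3 agree on M; apply M→KL and equate their KL entries.
No row becomes fully distinguished — the join is lossy.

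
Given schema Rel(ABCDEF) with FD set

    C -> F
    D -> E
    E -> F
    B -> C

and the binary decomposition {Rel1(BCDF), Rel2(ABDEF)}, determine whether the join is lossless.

Yes

Common attributes: Rel1 ∩ Rel2 = {BDF}.
Closure of {BDF}: D → E applies, adding E; B → C applies, adding C. So (BDF)⁺ = {BCDEF}.
This closure contains every attribute of Rel1, so Rel1 ∩ Rel2 → Rel1. The join is lossless.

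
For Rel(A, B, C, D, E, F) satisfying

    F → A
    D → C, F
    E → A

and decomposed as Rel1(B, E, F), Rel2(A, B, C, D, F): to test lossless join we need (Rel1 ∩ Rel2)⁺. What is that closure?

Rel1 ∩ Rel2 = {B, F}.
F → A applies, adding A
Closure: {A, B, F}.

A, B, F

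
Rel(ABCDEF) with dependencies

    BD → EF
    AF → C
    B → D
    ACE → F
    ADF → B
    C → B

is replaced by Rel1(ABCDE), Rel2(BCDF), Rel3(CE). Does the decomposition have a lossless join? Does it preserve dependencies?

lossless but not dependency-preserving

Lossless test (chase): Rows 1 and 2 agree on BD; apply BD→EF and equate their EF entries. Rows 1 and 3 agree on C; apply C→B and equate their B entries. Rows 1 and 3 agree on B; apply B→D and equate their D entries. Rows 1 and 3 agree on BD; apply BD→EF and equate their EF entries. Row 1 is now all distinguished symbols — the join is lossless.
Dependency preservation: the restricted closure of {AF} across the fragments never reaches {C}, so AF → C cannot be enforced without a join — not preserved.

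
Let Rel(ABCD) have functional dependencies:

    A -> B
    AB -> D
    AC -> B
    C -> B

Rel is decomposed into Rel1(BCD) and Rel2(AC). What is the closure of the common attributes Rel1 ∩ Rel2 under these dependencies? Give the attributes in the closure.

Rel1 ∩ Rel2 = {C}.
C → B applies, adding B
Closure: {BC}.

BC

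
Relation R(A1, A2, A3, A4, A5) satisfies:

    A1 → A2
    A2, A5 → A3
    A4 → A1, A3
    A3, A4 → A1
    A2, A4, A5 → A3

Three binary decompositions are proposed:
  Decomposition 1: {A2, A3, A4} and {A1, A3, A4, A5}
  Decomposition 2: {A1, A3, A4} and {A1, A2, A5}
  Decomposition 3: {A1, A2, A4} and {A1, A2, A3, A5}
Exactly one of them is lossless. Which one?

Decomposition 1

Decomposition 1: common = {A3, A4}, closure = {A1, A2, A3, A4} → lossless.
Decomposition 2: common = {A1}, closure = {A1, A2} → lossy.
Decomposition 3: common = {A1, A2}, closure = {A1, A2} → lossy.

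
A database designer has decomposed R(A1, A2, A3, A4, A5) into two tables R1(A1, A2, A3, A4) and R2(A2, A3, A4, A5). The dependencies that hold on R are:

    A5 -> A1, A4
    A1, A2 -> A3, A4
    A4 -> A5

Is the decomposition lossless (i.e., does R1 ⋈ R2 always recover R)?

Yes

Common attributes: R1 ∩ R2 = {A2, A3, A4}.
Closure of {A2, A3, A4}: A4 → A5 applies, adding A5; A5 → A1, A4 applies, adding A1. So (A2, A3, A4)⁺ = {A1, A2, A3, A4, A5}.
This closure contains every attribute of R1, so R1 ∩ R2 → R1. The join is lossless.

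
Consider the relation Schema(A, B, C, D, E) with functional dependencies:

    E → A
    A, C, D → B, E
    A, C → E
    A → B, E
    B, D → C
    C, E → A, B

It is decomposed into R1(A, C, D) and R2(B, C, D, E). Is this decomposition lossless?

No

Common attributes: R1 ∩ R2 = {C, D}.
No dependency enlarges {C, D}, so (C, D)⁺ = {C, D}.
The closure contains neither all of R1 = {A, C, D} nor all of R2 = {B, C, D, E}, so the common attributes are not a superkey of either fragment. The join is lossy.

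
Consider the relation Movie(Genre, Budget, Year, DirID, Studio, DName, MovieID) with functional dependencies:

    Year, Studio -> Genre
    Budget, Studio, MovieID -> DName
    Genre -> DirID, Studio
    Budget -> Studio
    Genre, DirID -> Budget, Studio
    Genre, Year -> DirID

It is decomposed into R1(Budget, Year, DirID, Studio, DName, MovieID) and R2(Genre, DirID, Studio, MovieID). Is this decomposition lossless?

Common attributes: R1 ∩ R2 = {DirID, Studio, MovieID}.
No dependency enlarges {DirID, Studio, MovieID}, so (DirID, Studio, MovieID)⁺ = {DirID, Studio, MovieID}.
The closure contains neither all of R1 = {Budget, Year, DirID, Studio, DName, MovieID} nor all of R2 = {Genre, DirID, Studio, MovieID}, so the common attributes are not a superkey of either fragment. The join is lossy.

No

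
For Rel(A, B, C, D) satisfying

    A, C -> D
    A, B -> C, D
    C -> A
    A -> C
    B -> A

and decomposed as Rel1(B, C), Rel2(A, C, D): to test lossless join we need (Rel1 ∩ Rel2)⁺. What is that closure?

Rel1 ∩ Rel2 = {C}.
C → A applies, adding A
A, C → D applies, adding D
Closure: {A, C, D}.

A, C, D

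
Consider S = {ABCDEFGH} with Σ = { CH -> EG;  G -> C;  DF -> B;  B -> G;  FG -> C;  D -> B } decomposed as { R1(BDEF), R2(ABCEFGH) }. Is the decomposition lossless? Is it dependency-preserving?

Lossless test: (BEF)⁺ = {BCEFG}, which is a superkey of neither fragment — lossy.
Dependency preservation: every FD's attributes lie within a single fragment, so each can be enforced locally — preserved.

lossy but dependency-preserving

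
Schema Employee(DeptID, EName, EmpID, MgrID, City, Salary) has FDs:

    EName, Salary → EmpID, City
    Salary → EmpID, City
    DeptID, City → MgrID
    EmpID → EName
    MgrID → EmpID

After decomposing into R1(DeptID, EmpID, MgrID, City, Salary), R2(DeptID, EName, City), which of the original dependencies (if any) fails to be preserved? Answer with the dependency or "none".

Check EmpID → EName: no single fragment contains all of {EName, EmpID}, and the restricted closure of {EmpID} across the fragments never reaches {EName}.
EName, Salary → EmpID, City is preserved.
Salary → EmpID, City is preserved.
DeptID, City → MgrID is preserved.
MgrID → EmpID is preserved.

EmpID → EName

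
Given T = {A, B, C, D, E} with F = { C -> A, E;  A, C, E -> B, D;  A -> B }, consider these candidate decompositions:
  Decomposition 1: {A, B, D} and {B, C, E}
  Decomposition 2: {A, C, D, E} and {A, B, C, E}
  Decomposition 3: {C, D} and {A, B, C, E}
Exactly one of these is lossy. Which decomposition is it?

Decomposition 1

Decomposition 1: common = {B}, closure = {B} → lossy.
Decomposition 2: common = {A, C, E}, closure = {A, B, C, D, E} → lossless.
Decomposition 3: common = {C}, closure = {A, B, C, D, E} → lossless.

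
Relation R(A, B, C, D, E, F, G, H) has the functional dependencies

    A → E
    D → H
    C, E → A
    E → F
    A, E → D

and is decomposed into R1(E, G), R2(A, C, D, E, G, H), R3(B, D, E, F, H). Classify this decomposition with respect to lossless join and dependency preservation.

lossy but dependency-preserving

Lossless test (chase): Rows 1 and 2 agree on E; apply E→F and equate their F entries. Rows 1 and 3 agree on E; apply E→F and equate their F entries. No row becomes fully distinguished — the join is lossy.
Dependency preservation: every FD's attributes lie within a single fragment, so each can be enforced locally — preserved.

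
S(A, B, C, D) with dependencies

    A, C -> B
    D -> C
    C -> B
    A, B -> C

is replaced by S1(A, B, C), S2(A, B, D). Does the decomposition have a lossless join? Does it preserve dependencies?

lossless but not dependency-preserving

Lossless test: (A, B)⁺ = {A, B, C}, which contains all of one fragment — lossless.
Dependency preservation: the restricted closure of {D} across the fragments never reaches {C}, so D → C cannot be enforced without a join — not preserved.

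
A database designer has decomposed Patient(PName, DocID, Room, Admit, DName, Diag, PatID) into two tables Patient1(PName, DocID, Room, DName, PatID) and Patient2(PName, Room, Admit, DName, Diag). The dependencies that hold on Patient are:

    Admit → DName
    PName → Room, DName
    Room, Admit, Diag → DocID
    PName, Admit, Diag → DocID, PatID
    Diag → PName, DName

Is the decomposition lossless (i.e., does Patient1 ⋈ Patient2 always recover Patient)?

Common attributes: Patient1 ∩ Patient2 = {PName, Room, DName}.
No dependency enlarges {PName, Room, DName}, so (PName, Room, DName)⁺ = {PName, Room, DName}.
The closure contains neither all of Patient1 = {PName, DocID, Room, DName, PatID} nor all of Patient2 = {PName, Room, Admit, DName, Diag}, so the common attributes are not a superkey of either fragment. The join is lossy.

No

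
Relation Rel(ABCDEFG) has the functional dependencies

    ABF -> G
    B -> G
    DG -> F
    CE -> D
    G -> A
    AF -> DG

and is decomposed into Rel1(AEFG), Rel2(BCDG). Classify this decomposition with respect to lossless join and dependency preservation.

lossy and not dependency-preserving

Lossless test: (G)⁺ = {AG}, which is a superkey of neither fragment — lossy.
Dependency preservation: the restricted closure of {DG} across the fragments never reaches {F}, so DG → F cannot be enforced without a join — not preserved.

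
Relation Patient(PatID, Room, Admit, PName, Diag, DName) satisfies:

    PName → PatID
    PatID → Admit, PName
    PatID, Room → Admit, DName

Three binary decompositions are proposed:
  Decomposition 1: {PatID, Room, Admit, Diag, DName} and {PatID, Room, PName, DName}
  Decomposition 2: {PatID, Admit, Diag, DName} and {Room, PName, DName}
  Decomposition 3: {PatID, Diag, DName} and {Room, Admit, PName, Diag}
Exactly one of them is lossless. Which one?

Decomposition 1

Decomposition 1: common = {PatID, Room, DName}, closure = {PatID, Room, Admit, PName, DName} → lossless.
Decomposition 2: common = {DName}, closure = {DName} → lossy.
Decomposition 3: common = {Diag}, closure = {Diag} → lossy.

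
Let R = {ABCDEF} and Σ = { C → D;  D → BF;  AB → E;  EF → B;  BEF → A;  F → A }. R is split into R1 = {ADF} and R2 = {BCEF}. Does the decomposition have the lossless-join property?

No

Common attributes: R1 ∩ R2 = {F}.
Closure of {F}: F → A applies, adding A. So (F)⁺ = {AF}.
The closure contains neither all of R1 = {ADF} nor all of R2 = {BCEF}, so the common attributes are not a superkey of either fragment. The join is lossy.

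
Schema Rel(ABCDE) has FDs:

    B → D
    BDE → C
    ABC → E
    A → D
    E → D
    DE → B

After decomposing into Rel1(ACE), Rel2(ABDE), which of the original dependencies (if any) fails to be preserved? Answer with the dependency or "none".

Check ABC → E: no single fragment contains all of {ABCE}, and the restricted closure of {ABC} across the fragments never reaches {E}.
B → D is preserved.
BDE → C is preserved.
A → D is preserved.
E → D is preserved.
DE → B is preserved.

ABC → E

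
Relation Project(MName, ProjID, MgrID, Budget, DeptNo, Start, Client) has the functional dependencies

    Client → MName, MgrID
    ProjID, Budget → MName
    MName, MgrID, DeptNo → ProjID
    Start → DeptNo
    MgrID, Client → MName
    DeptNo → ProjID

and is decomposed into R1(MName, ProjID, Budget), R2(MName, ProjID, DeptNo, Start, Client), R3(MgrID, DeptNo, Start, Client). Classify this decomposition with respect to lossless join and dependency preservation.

Lossless test (chase): Rows 2 and 3 agree on Client; apply Client→MName, MgrID and equate their MName, MgrID entries. Rows 2 and 3 agree on MName, MgrID, DeptNo; apply MName, MgrID, DeptNo→ProjID and equate their ProjID entries. No row becomes fully distinguished — the join is lossy.
Dependency preservation: Client → MName, MgrID; MName, MgrID, DeptNo → ProjID; MgrID, Client → MName are not contained in any single fragment, but the restricted closure of each left-hand side across the fragments still reaches the right-hand side; the remaining FDs each lie inside some fragment. All dependencies are preserved.

lossy but dependency-preserving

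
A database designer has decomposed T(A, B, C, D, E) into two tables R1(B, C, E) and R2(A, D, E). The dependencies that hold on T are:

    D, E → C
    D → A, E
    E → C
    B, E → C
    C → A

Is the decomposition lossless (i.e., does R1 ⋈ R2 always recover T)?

No

Common attributes: R1 ∩ R2 = {E}.
Closure of {E}: E → C applies, adding C; C → A applies, adding A. So (E)⁺ = {A, C, E}.
The closure contains neither all of R1 = {B, C, E} nor all of R2 = {A, D, E}, so the common attributes are not a superkey of either fragment. The join is lossy.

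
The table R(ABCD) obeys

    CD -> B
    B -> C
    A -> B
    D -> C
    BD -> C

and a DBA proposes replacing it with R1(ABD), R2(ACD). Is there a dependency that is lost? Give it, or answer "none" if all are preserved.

Check B → C: no single fragment contains all of {BC}, and the restricted closure of {B} across the fragments never reaches {C}.
CD → B is preserved.
A → B is preserved.
D → C is preserved.
BD → C is preserved.

B -> C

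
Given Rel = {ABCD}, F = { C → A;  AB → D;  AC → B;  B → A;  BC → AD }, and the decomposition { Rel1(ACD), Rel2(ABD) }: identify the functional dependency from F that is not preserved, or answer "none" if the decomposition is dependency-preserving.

Check AC → B: no single fragment contains all of {ABC}, and the restricted closure of {AC} across the fragments never reaches {B}.
C → A is preserved.
AB → D is preserved.
B → A is preserved.
BC → AD is preserved.

AC → B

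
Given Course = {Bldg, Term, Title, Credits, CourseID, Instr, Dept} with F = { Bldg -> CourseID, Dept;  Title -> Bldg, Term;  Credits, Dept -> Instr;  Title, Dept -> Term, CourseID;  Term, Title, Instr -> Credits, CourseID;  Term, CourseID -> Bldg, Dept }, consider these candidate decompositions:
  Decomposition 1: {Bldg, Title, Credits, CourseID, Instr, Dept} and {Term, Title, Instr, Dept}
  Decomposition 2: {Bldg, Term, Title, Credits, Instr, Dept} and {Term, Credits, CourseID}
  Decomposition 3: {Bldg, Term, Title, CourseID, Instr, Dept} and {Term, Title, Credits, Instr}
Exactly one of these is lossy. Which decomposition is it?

Decomposition 2

Decomposition 1: common = {Title, Instr, Dept}, closure = {Bldg, Term, Title, Credits, CourseID, Instr, Dept} → lossless.
Decomposition 2: common = {Term, Credits}, closure = {Term, Credits} → lossy.
Decomposition 3: common = {Term, Title, Instr}, closure = {Bldg, Term, Title, Credits, CourseID, Instr, Dept} → lossless.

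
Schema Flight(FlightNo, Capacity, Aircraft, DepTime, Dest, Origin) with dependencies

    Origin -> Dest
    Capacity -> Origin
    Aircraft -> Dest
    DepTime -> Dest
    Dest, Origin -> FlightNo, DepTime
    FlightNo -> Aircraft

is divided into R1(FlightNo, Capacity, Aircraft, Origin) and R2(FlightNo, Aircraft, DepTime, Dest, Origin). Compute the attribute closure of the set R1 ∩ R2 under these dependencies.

FlightNo, Aircraft, DepTime, Dest, Origin

R1 ∩ R2 = {FlightNo, Aircraft, Origin}.
Origin → Dest applies, adding Dest
Dest, Origin → FlightNo, DepTime applies, adding DepTime
Closure: {FlightNo, Aircraft, DepTime, Dest, Origin}.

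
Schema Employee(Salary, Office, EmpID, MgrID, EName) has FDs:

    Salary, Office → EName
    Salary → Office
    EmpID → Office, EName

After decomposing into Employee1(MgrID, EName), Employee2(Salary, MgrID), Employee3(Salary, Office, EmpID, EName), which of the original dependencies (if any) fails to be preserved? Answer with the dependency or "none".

Salary, Office → EName lies within Employee3.
Salary → Office lies within Employee3.
EmpID → Office, EName lies within Employee3.
Every dependency is enforceable on the fragments, so the decomposition is dependency-preserving.

none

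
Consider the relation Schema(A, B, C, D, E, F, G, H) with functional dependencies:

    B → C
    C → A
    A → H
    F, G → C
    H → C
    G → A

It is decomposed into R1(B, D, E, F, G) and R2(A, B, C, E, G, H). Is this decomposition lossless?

Common attributes: R1 ∩ R2 = {B, E, G}.
Closure of {B, E, G}: B → C applies, adding C; C → A applies, adding A; A → H applies, adding H. So (B, E, G)⁺ = {A, B, C, E, G, H}.
This closure contains every attribute of R2, so R1 ∩ R2 → R2. The join is lossless.

Yes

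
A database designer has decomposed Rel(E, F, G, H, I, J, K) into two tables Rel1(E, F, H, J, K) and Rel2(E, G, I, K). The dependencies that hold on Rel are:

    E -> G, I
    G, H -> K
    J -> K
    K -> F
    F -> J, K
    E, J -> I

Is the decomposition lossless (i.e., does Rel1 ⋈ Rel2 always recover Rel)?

Yes

Common attributes: Rel1 ∩ Rel2 = {E, K}.
Closure of {E, K}: E → G, I applies, adding G, I; K → F applies, adding F; F → J, K applies, adding J. So (E, K)⁺ = {E, F, G, I, J, K}.
This closure contains every attribute of Rel2, so Rel1 ∩ Rel2 → Rel2. The join is lossless.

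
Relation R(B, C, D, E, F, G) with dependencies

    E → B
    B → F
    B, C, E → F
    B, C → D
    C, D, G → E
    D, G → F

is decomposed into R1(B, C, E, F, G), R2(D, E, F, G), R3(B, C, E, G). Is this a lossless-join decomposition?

Chase test. Columns are B, C, D, E, F, G; row i has aⱼ where attribute j ∈ Ri, else bᵢⱼ.
Initial tableau (one row per fragment):
  row 1: a1 a2 b13 a4 a5 a6
  row 2: b21 b22 a3 a4 a5 a6
  row 3: a1 a2 b33 a4 b35 a6
Rows 1 and 2 agree on E; apply E→B and equate their B entries.
Rows 1 and 3 agree on B; apply B→F and equate their F entries.
Rows 1 and 3 agree on B, C; apply B, C→D and equate their D entries.
No row becomes fully distinguished — the join is lossy.

No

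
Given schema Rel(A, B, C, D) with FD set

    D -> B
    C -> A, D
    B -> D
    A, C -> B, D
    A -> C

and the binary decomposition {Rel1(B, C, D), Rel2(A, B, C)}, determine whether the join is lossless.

Yes

Common attributes: Rel1 ∩ Rel2 = {B, C}.
Closure of {B, C}: C → A, D applies, adding A, D. So (B, C)⁺ = {A, B, C, D}.
This closure contains every attribute of Rel1, so Rel1 ∩ Rel2 → Rel1. The join is lossless.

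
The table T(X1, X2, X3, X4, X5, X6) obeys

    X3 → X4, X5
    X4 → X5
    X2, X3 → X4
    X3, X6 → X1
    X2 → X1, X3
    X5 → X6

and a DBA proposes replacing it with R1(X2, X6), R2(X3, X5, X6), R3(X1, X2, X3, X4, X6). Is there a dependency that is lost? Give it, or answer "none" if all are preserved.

X4 → X5

Check X4 → X5: no single fragment contains all of {X4, X5}, and the restricted closure of {X4} across the fragments never reaches {X5}.
X3 → X4, X5 is preserved.
X2, X3 → X4 is preserved.
X3, X6 → X1 is preserved.
X2 → X1, X3 is preserved.
X5 → X6 is preserved.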